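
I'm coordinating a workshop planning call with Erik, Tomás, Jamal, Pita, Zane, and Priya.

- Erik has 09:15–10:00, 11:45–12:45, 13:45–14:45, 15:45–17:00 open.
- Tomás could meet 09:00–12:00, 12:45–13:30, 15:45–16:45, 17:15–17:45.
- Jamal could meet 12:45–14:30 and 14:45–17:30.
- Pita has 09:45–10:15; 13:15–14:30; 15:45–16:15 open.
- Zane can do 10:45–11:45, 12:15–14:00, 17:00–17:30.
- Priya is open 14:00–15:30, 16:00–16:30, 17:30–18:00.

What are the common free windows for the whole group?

Erik ∩ Tomás: 09:15-10:00, 11:45-12:00, 15:45-16:45.
Erik ∩ Tomás ∩ Jamal: 15:45-16:45.
Erik ∩ Tomás ∩ Jamal ∩ Pita: 15:45-16:15.
Erik ∩ Tomás ∩ Jamal ∩ Pita ∩ Zane: ∅.
Erik ∩ Tomás ∩ Jamal ∩ Pita ∩ Zane ∩ Priya: ∅.
There is no time when everyone is free.

none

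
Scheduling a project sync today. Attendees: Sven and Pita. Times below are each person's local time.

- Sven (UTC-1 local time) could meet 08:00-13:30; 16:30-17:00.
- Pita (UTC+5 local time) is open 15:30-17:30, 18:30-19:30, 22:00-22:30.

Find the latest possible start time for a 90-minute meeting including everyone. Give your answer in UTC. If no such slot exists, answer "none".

Sven in UTC: 09:00-14:30, 17:30-18:00 (add 1h to convert from UTC-1).
Pita in UTC: 10:30-12:30, 13:30-14:30, 17:00-17:30 (subtract 5h to convert from UTC+5).
Sven ∩ Pita: 10:30-12:30, 13:30-14:30.
Those are the intersection windows.
The last common window of at least 90 minutes is 10:30-12:30; a 90-minute meeting can start as late as 11:00 and still end by 12:30.

11:00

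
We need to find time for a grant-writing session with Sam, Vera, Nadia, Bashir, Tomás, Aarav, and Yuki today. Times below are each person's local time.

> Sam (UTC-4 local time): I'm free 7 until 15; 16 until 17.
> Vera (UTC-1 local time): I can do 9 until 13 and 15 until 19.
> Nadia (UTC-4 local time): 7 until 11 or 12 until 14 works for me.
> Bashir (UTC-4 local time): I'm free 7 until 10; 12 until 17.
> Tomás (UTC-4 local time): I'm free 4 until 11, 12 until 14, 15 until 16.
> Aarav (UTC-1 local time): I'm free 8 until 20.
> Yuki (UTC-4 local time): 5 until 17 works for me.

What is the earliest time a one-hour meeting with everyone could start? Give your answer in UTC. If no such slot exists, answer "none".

11:00

Sam in UTC: 11:00-19:00, 20:00-21:00 (add 4h to convert from UTC-4).
Vera in UTC: 10:00-14:00, 16:00-20:00 (add 1h to convert from UTC-1).
Nadia in UTC: 11:00-15:00, 16:00-18:00 (add 4h to convert from UTC-4).
Bashir in UTC: 11:00-14:00, 16:00-21:00 (add 4h to convert from UTC-4).
Tomás in UTC: 08:00-15:00, 16:00-18:00, 19:00-20:00 (add 4h to convert from UTC-4).
Aarav in UTC: 09:00-21:00 (add 1h to convert from UTC-1).
Yuki in UTC: 09:00-21:00 (add 4h to convert from UTC-4).
Sam ∩ Vera: 11:00-14:00, 16:00-19:00.
Sam ∩ Vera ∩ Nadia: 11:00-14:00, 16:00-18:00.
Sam ∩ Vera ∩ Nadia ∩ Bashir: 11:00-14:00, 16:00-18:00.
Sam ∩ Vera ∩ Nadia ∩ Bashir ∩ Tomás: 11:00-14:00, 16:00-18:00.
Sam ∩ Vera ∩ Nadia ∩ Bashir ∩ Tomás ∩ Aarav: 11:00-14:00, 16:00-18:00.
Sam ∩ Vera ∩ Nadia ∩ Bashir ∩ Tomás ∩ Aarav ∩ Yuki: 11:00-14:00, 16:00-18:00.
Those are the intersection windows.
The first common window of at least 60 minutes is 11:00-14:00, so the earliest start is 11:00.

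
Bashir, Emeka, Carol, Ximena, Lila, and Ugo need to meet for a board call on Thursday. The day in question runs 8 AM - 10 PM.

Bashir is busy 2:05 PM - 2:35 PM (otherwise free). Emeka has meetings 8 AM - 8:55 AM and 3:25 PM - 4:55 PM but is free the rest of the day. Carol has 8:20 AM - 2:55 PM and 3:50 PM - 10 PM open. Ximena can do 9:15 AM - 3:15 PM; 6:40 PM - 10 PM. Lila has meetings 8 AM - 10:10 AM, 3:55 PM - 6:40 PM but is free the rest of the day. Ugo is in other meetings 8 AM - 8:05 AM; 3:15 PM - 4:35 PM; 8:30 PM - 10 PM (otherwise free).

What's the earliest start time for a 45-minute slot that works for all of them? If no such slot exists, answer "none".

Bashir free: 08:00-14:05, 14:35-22:00 (invert busy blocks within the working day).
Emeka free: 08:55-15:25, 16:55-22:00 (invert busy blocks within the working day).
Carol free: 08:20-14:55, 15:50-22:00.
Ximena free: 09:15-15:15, 18:40-22:00.
Lila free: 10:10-15:55, 18:40-22:00 (invert busy blocks within the working day).
Ugo free: 08:05-15:15, 16:35-20:30 (invert busy blocks within the working day).
Bashir ∩ Emeka: 08:55-14:05, 14:35-15:25, 16:55-22:00.
Bashir ∩ Emeka ∩ Carol: 08:55-14:05, 14:35-14:55, 16:55-22:00.
Bashir ∩ Emeka ∩ Carol ∩ Ximena: 09:15-14:05, 14:35-14:55, 18:40-22:00.
Bashir ∩ Emeka ∩ Carol ∩ Ximena ∩ Lila: 10:10-14:05, 14:35-14:55, 18:40-22:00.
Bashir ∩ Emeka ∩ Carol ∩ Ximena ∩ Lila ∩ Ugo: 10:10-14:05, 14:35-14:55, 18:40-20:30.
The first common window of at least 45 minutes is 10:10-14:05, so the earliest start is 10:10.

10:10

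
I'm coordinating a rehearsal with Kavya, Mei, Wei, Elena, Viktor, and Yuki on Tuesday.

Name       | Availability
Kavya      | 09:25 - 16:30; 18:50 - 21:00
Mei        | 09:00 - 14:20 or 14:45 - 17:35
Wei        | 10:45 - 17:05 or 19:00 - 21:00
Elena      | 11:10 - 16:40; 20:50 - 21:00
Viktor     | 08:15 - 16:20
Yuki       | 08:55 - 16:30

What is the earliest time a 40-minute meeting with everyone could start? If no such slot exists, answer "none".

Kavya ∩ Mei: 09:25-14:20, 14:45-16:30.
Kavya ∩ Mei ∩ Wei: 10:45-14:20, 14:45-16:30.
Kavya ∩ Mei ∩ Wei ∩ Elena: 11:10-14:20, 14:45-16:30.
Kavya ∩ Mei ∩ Wei ∩ Elena ∩ Viktor: 11:10-14:20, 14:45-16:20.
Kavya ∩ Mei ∩ Wei ∩ Elena ∩ Viktor ∩ Yuki: 11:10-14:20, 14:45-16:20.
The first common window of at least 40 minutes is 11:10-14:20, so the earliest start is 11:10.

11:10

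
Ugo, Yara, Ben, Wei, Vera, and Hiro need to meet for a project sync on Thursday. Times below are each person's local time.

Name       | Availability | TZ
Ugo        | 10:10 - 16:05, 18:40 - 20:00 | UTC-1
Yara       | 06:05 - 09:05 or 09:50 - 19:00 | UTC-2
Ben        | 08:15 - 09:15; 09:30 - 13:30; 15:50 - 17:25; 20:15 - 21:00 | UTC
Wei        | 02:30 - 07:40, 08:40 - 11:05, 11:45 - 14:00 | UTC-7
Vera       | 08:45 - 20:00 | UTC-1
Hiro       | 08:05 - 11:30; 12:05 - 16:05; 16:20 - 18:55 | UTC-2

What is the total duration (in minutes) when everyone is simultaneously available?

215

Ugo in UTC: 11:10-17:05, 19:40-21:00 (add 1h to convert from UTC-1).
Yara in UTC: 08:05-11:05, 11:50-21:00 (add 2h to convert from UTC-2).
Ben in UTC: 08:15-09:15, 09:30-13:30, 15:50-17:25, 20:15-21:00.
Wei in UTC: 09:30-14:40, 15:40-18:05, 18:45-21:00 (add 7h to convert from UTC-7).
Vera in UTC: 09:45-21:00 (add 1h to convert from UTC-1).
Hiro in UTC: 10:05-13:30, 14:05-18:05, 18:20-20:55 (add 2h to convert from UTC-2).
Ugo ∩ Yara: 11:50-17:05, 19:40-21:00.
Ugo ∩ Yara ∩ Ben: 11:50-13:30, 15:50-17:05, 20:15-21:00.
Ugo ∩ Yara ∩ Ben ∩ Wei: 11:50-13:30, 15:50-17:05, 20:15-21:00.
Ugo ∩ Yara ∩ Ben ∩ Wei ∩ Vera: 11:50-13:30, 15:50-17:05, 20:15-21:00.
Ugo ∩ Yara ∩ Ben ∩ Wei ∩ Vera ∩ Hiro: 11:50-13:30, 15:50-17:05, 20:15-20:55.
Summing the common windows: 100 + 75 + 40 = 215 minutes.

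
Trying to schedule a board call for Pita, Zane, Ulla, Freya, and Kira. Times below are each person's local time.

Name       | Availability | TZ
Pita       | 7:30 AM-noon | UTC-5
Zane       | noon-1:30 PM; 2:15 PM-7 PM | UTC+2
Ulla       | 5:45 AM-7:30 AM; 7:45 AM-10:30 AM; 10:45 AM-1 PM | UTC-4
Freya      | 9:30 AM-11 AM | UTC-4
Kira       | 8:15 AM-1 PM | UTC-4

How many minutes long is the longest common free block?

60

Pita in UTC: 12:30-17:00 (add 5h to convert from UTC-5).
Zane in UTC: 10:00-11:30, 12:15-17:00 (subtract 2h to convert from UTC+2).
Ulla in UTC: 09:45-11:30, 11:45-14:30, 14:45-17:00 (add 4h to convert from UTC-4).
Freya in UTC: 13:30-15:00 (add 4h to convert from UTC-4).
Kira in UTC: 12:15-17:00 (add 4h to convert from UTC-4).
Pita ∩ Zane: 12:30-17:00.
Pita ∩ Zane ∩ Ulla: 12:30-14:30, 14:45-17:00.
Pita ∩ Zane ∩ Ulla ∩ Freya: 13:30-14:30, 14:45-15:00.
Pita ∩ Zane ∩ Ulla ∩ Freya ∩ Kira: 13:30-14:30, 14:45-15:00.
The longest is 13:30-14:30 at 60 minutes.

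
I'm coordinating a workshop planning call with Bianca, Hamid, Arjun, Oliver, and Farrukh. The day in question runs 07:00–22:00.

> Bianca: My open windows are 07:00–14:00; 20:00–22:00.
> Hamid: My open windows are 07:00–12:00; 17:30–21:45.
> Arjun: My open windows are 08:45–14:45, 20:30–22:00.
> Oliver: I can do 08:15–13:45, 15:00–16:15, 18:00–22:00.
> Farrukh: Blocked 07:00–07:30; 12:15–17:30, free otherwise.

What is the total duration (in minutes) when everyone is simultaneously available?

Bianca free: 07:00-14:00, 20:00-22:00.
Hamid free: 07:00-12:00, 17:30-21:45.
Arjun free: 08:45-14:45, 20:30-22:00.
Oliver free: 08:15-13:45, 15:00-16:15, 18:00-22:00.
Farrukh free: 07:30-12:15, 17:30-22:00 (invert busy blocks within the working day).
Bianca ∩ Hamid: 07:00-12:00, 20:00-21:45.
Bianca ∩ Hamid ∩ Arjun: 08:45-12:00, 20:30-21:45.
Bianca ∩ Hamid ∩ Arjun ∩ Oliver: 08:45-12:00, 20:30-21:45.
Bianca ∩ Hamid ∩ Arjun ∩ Oliver ∩ Farrukh: 08:45-12:00, 20:30-21:45.
Summing the common windows: 195 + 75 = 270 minutes.

270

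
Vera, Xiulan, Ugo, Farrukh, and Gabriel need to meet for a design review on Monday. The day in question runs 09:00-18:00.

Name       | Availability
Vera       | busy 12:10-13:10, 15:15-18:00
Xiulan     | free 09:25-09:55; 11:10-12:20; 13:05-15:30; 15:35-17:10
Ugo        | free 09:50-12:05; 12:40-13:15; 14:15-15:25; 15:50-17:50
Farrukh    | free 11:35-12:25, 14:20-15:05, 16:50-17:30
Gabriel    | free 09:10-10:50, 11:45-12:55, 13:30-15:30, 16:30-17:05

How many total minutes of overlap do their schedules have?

65

Vera free: 09:00-12:10, 13:10-15:15 (invert busy blocks within the working day).
Xiulan free: 09:25-09:55, 11:10-12:20, 13:05-15:30, 15:35-17:10.
Ugo free: 09:50-12:05, 12:40-13:15, 14:15-15:25, 15:50-17:50.
Farrukh free: 11:35-12:25, 14:20-15:05, 16:50-17:30.
Gabriel free: 09:10-10:50, 11:45-12:55, 13:30-15:30, 16:30-17:05.
Vera ∩ Xiulan: 09:25-09:55, 11:10-12:10, 13:10-15:15.
Vera ∩ Xiulan ∩ Ugo: 09:50-09:55, 11:10-12:05, 13:10-13:15, 14:15-15:15.
Vera ∩ Xiulan ∩ Ugo ∩ Farrukh: 11:35-12:05, 14:20-15:05.
Vera ∩ Xiulan ∩ Ugo ∩ Farrukh ∩ Gabriel: 11:45-12:05, 14:20-15:05.
Summing the common windows: 20 + 45 = 65 minutes.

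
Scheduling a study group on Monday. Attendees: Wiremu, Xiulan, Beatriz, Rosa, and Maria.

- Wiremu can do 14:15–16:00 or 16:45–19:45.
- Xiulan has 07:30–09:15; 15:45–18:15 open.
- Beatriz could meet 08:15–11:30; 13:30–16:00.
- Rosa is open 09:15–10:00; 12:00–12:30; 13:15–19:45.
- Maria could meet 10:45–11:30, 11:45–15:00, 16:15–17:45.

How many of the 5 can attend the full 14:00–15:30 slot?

Beatriz and Rosa can make the full 14:00-15:30 slot — that's 2.

2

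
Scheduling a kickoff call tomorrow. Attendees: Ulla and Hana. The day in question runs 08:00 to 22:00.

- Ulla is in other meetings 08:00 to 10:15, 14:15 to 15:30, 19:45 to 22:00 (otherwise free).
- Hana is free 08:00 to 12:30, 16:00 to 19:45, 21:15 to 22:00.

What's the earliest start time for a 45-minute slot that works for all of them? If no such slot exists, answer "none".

Ulla free: 10:15-14:15, 15:30-19:45 (invert busy blocks within the working day).
Hana free: 08:00-12:30, 16:00-19:45, 21:15-22:00.
Ulla ∩ Hana: 10:15-12:30, 16:00-19:45.
Those are the intersection windows.
The first common window of at least 45 minutes is 10:15-12:30, so the earliest start is 10:15.

10:15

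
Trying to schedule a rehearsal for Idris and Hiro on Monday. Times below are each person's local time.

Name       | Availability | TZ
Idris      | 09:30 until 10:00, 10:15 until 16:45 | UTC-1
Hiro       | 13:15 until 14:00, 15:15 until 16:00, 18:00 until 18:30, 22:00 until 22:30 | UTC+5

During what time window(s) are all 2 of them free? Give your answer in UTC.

10:30-11:00, 13:00-13:30, 17:00-17:30

Idris in UTC: 10:30-11:00, 11:15-17:45 (add 1h to convert from UTC-1).
Hiro in UTC: 08:15-09:00, 10:15-11:00, 13:00-13:30, 17:00-17:30 (subtract 5h to convert from UTC+5).
Idris ∩ Hiro: 10:30-11:00, 13:00-13:30, 17:00-17:30.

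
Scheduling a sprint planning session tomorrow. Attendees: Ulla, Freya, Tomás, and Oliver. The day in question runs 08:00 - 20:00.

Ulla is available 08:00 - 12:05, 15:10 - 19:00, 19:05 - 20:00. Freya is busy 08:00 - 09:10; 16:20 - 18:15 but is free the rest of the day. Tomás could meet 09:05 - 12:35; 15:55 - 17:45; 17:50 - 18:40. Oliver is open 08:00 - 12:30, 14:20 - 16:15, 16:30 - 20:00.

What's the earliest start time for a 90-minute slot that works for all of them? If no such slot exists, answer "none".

Ulla free: 08:00-12:05, 15:10-19:00, 19:05-20:00.
Freya free: 09:10-16:20, 18:15-20:00 (invert busy blocks within the working day).
Tomás free: 09:05-12:35, 15:55-17:45, 17:50-18:40.
Oliver free: 08:00-12:30, 14:20-16:15, 16:30-20:00.
Ulla ∩ Freya: 09:10-12:05, 15:10-16:20, 18:15-19:00, 19:05-20:00.
Ulla ∩ Freya ∩ Tomás: 09:10-12:05, 15:55-16:20, 18:15-18:40.
Ulla ∩ Freya ∩ Tomás ∩ Oliver: 09:10-12:05, 15:55-16:15, 18:15-18:40.
The first common window of at least 90 minutes is 09:10-12:05, so the earliest start is 09:10.

09:10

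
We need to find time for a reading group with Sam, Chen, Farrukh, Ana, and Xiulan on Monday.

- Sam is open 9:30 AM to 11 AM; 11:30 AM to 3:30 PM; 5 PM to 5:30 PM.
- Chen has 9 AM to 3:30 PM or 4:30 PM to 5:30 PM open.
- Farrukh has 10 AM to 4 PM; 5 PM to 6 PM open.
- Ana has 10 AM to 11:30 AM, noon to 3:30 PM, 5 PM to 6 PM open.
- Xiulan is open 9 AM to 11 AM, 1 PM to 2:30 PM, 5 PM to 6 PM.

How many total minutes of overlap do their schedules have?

Sam ∩ Chen: 09:30-11:00, 11:30-15:30, 17:00-17:30.
Sam ∩ Chen ∩ Farrukh: 10:00-11:00, 11:30-15:30, 17:00-17:30.
Sam ∩ Chen ∩ Farrukh ∩ Ana: 10:00-11:00, 12:00-15:30, 17:00-17:30.
Sam ∩ Chen ∩ Farrukh ∩ Ana ∩ Xiulan: 10:00-11:00, 13:00-14:30, 17:00-17:30.
So the common availability across everyone is 10:00-11:00, 13:00-14:30, 17:00-17:30.
Summing the common windows: 60 + 90 + 30 = 180 minutes.

180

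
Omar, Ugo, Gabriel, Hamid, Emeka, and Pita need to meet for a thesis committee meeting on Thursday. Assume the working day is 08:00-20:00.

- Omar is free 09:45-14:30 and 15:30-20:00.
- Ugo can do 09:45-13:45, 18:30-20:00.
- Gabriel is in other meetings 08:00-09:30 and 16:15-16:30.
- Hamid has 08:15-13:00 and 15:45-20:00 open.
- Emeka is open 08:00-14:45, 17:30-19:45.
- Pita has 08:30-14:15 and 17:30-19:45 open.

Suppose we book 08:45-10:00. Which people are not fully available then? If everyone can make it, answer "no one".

Gabriel, Omar, Ugo

Omar free: 09:45-14:30, 15:30-20:00.
Ugo free: 09:45-13:45, 18:30-20:00.
Gabriel free: 09:30-16:15, 16:30-20:00 (invert busy blocks within the working day).
Hamid free: 08:15-13:00, 15:45-20:00.
Emeka free: 08:00-14:45, 17:30-19:45.
Pita free: 08:30-14:15, 17:30-19:45.
Omar: not fully free for 08:45-10:00. Ugo: not fully free for 08:45-10:00. Gabriel: not fully free for 08:45-10:00. Hamid: free for 08:45-10:00. Emeka: free for 08:45-10:00. Pita: free for 08:45-10:00.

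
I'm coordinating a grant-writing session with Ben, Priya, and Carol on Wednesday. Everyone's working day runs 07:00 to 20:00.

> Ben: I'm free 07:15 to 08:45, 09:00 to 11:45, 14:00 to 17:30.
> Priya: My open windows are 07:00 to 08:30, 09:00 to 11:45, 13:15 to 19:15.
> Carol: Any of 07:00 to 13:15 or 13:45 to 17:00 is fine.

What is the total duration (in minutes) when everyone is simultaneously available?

Ben ∩ Priya: 07:15-08:30, 09:00-11:45, 14:00-17:30.
Ben ∩ Priya ∩ Carol: 07:15-08:30, 09:00-11:45, 14:00-17:00.
Summing the common windows: 75 + 165 + 180 = 420 minutes.

420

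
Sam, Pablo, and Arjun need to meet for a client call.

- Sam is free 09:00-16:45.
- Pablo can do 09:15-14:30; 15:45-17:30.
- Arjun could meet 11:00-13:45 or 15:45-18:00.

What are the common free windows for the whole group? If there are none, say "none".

11:00-13:45, 15:45-16:45

Sam ∩ Pablo: 09:15-14:30, 15:45-16:45.
Sam ∩ Pablo ∩ Arjun: 11:00-13:45, 15:45-16:45.
So the common availability across everyone is 11:00-13:45, 15:45-16:45.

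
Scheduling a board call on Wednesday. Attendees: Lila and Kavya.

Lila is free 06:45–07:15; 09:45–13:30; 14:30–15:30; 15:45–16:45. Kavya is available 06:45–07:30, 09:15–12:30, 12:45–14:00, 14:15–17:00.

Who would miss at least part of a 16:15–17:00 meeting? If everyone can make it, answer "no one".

Lila

Lila: not fully free for 16:15-17:00. Kavya: free for 16:15-17:00.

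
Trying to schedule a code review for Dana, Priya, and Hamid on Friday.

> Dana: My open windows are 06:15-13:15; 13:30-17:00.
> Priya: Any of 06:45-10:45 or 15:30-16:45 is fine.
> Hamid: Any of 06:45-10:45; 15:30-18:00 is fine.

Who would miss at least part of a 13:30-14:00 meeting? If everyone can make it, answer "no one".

Dana: free for 13:30-14:00. Priya: not fully free for 13:30-14:00. Hamid: not fully free for 13:30-14:00.

Hamid, Priya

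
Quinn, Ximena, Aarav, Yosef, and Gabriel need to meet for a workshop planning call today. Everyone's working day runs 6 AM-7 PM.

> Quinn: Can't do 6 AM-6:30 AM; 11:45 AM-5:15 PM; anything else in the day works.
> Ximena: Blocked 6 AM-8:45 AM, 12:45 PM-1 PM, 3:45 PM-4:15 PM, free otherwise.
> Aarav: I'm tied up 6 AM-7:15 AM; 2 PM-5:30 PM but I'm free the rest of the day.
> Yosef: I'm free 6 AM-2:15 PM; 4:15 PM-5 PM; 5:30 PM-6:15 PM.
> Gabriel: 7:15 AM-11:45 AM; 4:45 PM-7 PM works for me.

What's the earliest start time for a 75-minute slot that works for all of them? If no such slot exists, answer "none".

08:45

Quinn free: 06:30-11:45, 17:15-19:00 (invert busy blocks within the working day).
Ximena free: 08:45-12:45, 13:00-15:45, 16:15-19:00 (invert busy blocks within the working day).
Aarav free: 07:15-14:00, 17:30-19:00 (invert busy blocks within the working day).
Yosef free: 06:00-14:15, 16:15-17:00, 17:30-18:15.
Gabriel free: 07:15-11:45, 16:45-19:00.
Quinn ∩ Ximena: 08:45-11:45, 17:15-19:00.
Quinn ∩ Ximena ∩ Aarav: 08:45-11:45, 17:30-19:00.
Quinn ∩ Ximena ∩ Aarav ∩ Yosef: 08:45-11:45, 17:30-18:15.
Quinn ∩ Ximena ∩ Aarav ∩ Yosef ∩ Gabriel: 08:45-11:45, 17:30-18:15.
The first common window of at least 75 minutes is 08:45-11:45, so the earliest start is 08:45.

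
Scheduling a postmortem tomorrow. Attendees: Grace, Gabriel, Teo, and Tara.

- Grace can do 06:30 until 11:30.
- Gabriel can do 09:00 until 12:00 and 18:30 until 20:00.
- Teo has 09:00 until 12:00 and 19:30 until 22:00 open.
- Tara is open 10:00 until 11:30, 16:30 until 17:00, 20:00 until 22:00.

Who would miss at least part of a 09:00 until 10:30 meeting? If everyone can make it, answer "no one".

Tara

Grace: free for 09:00-10:30. Gabriel: free for 09:00-10:30. Teo: free for 09:00-10:30. Tara: not fully free for 09:00-10:30.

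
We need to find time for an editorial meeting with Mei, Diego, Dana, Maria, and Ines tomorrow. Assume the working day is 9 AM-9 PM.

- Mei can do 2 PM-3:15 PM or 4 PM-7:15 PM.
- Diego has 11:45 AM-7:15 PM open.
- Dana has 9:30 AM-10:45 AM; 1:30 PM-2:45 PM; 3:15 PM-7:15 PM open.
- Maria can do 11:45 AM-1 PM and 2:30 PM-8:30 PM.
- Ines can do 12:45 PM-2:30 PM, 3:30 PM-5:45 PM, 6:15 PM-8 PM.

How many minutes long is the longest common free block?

Mei ∩ Diego: 14:00-15:15, 16:00-19:15.
Mei ∩ Diego ∩ Dana: 14:00-14:45, 16:00-19:15.
Mei ∩ Diego ∩ Dana ∩ Maria: 14:30-14:45, 16:00-19:15.
Mei ∩ Diego ∩ Dana ∩ Maria ∩ Ines: 16:00-17:45, 18:15-19:15.
So the common availability across everyone is 16:00-17:45, 18:15-19:15.
The longest is 16:00-17:45 at 105 minutes.

105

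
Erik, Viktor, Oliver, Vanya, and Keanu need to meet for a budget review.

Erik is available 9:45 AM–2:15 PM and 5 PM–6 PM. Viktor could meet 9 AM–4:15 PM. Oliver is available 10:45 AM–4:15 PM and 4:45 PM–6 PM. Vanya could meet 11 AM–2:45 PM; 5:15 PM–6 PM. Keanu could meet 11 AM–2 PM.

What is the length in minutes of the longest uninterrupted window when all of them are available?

180

Erik ∩ Viktor: 09:45-14:15.
Erik ∩ Viktor ∩ Oliver: 10:45-14:15.
Erik ∩ Viktor ∩ Oliver ∩ Vanya: 11:00-14:15.
Erik ∩ Viktor ∩ Oliver ∩ Vanya ∩ Keanu: 11:00-14:00.
The longest is 11:00-14:00 at 180 minutes.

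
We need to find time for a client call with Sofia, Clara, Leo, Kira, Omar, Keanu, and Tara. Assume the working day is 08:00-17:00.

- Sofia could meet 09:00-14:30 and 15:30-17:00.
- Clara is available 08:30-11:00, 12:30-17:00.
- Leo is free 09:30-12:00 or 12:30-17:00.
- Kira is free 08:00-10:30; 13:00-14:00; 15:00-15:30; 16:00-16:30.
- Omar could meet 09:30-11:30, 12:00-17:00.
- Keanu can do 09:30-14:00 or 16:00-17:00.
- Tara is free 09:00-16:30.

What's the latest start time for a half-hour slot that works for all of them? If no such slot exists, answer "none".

Sofia ∩ Clara: 09:00-11:00, 12:30-14:30, 15:30-17:00.
Sofia ∩ Clara ∩ Leo: 09:30-11:00, 12:30-14:30, 15:30-17:00.
Sofia ∩ Clara ∩ Leo ∩ Kira: 09:30-10:30, 13:00-14:00, 16:00-16:30.
Sofia ∩ Clara ∩ Leo ∩ Kira ∩ Omar: 09:30-10:30, 13:00-14:00, 16:00-16:30.
Sofia ∩ Clara ∩ Leo ∩ Kira ∩ Omar ∩ Keanu: 09:30-10:30, 13:00-14:00, 16:00-16:30.
Sofia ∩ Clara ∩ Leo ∩ Kira ∩ Omar ∩ Keanu ∩ Tara: 09:30-10:30, 13:00-14:00, 16:00-16:30.
The last common window of at least 30 minutes is 16:00-16:30; a 30-minute meeting can start as late as 16:00 and still end by 16:30.

16:00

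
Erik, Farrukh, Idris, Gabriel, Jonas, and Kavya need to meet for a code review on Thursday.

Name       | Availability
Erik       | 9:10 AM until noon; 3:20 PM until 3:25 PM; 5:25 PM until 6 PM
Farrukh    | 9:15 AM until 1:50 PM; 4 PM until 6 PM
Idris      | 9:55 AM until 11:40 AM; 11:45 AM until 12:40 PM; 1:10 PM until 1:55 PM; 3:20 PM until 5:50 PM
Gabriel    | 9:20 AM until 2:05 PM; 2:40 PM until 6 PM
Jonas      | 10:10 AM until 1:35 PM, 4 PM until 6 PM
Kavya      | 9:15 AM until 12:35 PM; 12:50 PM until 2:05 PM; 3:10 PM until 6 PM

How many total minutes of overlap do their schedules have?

130

Erik ∩ Farrukh: 09:15-12:00, 17:25-18:00.
Erik ∩ Farrukh ∩ Idris: 09:55-11:40, 11:45-12:00, 17:25-17:50.
Erik ∩ Farrukh ∩ Idris ∩ Gabriel: 09:55-11:40, 11:45-12:00, 17:25-17:50.
Erik ∩ Farrukh ∩ Idris ∩ Gabriel ∩ Jonas: 10:10-11:40, 11:45-12:00, 17:25-17:50.
Erik ∩ Farrukh ∩ Idris ∩ Gabriel ∩ Jonas ∩ Kavya: 10:10-11:40, 11:45-12:00, 17:25-17:50.
Those are the intersection windows.
Summing the common windows: 90 + 15 + 25 = 130 minutes.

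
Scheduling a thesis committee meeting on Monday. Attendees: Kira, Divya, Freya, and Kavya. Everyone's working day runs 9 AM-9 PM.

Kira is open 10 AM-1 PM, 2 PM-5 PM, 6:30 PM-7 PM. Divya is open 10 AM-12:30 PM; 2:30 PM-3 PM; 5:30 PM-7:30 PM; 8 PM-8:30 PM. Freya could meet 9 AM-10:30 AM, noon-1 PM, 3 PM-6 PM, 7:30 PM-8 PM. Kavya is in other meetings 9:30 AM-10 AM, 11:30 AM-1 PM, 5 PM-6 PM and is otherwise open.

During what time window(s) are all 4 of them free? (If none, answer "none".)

Kira free: 10:00-13:00, 14:00-17:00, 18:30-19:00.
Divya free: 10:00-12:30, 14:30-15:00, 17:30-19:30, 20:00-20:30.
Freya free: 09:00-10:30, 12:00-13:00, 15:00-18:00, 19:30-20:00.
Kavya free: 09:00-09:30, 10:00-11:30, 13:00-17:00, 18:00-21:00 (invert busy blocks within the working day).
Kira ∩ Divya: 10:00-12:30, 14:30-15:00, 18:30-19:00.
Kira ∩ Divya ∩ Freya: 10:00-10:30, 12:00-12:30.
Kira ∩ Divya ∩ Freya ∩ Kavya: 10:00-10:30.
So the common availability across everyone is 10:00-10:30.

10:00-10:30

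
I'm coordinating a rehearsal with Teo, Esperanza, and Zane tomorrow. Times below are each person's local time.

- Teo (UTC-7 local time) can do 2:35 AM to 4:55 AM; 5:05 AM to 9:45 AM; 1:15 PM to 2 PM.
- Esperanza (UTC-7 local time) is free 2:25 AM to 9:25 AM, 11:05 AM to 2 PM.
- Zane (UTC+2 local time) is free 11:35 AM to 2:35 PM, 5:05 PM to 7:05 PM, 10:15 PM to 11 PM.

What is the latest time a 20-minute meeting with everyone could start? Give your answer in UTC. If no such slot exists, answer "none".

20:40

Teo in UTC: 09:35-11:55, 12:05-16:45, 20:15-21:00 (add 7h to convert from UTC-7).
Esperanza in UTC: 09:25-16:25, 18:05-21:00 (add 7h to convert from UTC-7).
Zane in UTC: 09:35-12:35, 15:05-17:05, 20:15-21:00 (subtract 2h to convert from UTC+2).
Teo ∩ Esperanza: 09:35-11:55, 12:05-16:25, 20:15-21:00.
Teo ∩ Esperanza ∩ Zane: 09:35-11:55, 12:05-12:35, 15:05-16:25, 20:15-21:00.
The last common window of at least 20 minutes is 20:15-21:00; a 20-minute meeting can start as late as 20:40 and still end by 21:00.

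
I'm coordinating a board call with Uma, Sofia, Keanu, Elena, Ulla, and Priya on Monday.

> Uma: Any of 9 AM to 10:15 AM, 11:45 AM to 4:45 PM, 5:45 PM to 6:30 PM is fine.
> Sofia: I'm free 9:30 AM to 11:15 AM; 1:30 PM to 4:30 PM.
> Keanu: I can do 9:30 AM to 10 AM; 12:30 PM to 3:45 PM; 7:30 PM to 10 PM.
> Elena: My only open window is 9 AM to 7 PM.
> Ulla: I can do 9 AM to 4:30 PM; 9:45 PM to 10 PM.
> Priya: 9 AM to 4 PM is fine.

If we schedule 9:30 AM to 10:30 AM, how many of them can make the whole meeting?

4

Sofia, Elena, Ulla, and Priya can make the full 09:30-10:30 slot — that's 4.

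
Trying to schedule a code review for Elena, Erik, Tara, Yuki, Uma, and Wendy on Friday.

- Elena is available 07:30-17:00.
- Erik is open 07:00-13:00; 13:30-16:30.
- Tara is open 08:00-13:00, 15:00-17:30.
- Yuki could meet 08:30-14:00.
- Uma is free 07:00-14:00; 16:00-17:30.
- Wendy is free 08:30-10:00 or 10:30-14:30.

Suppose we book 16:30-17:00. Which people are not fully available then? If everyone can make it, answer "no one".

Elena: free for 16:30-17:00. Erik: not fully free for 16:30-17:00. Tara: free for 16:30-17:00. Yuki: not fully free for 16:30-17:00. Uma: free for 16:30-17:00. Wendy: not fully free for 16:30-17:00.

Erik, Wendy, Yuki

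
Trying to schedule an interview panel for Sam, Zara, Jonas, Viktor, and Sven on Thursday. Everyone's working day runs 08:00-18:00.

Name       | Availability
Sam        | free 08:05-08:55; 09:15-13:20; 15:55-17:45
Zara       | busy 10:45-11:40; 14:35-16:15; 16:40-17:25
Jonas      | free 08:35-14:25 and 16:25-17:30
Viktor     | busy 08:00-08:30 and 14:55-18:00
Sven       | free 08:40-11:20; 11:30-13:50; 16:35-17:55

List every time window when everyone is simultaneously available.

08:40-08:55, 09:15-10:45, 11:40-13:20

Sam free: 08:05-08:55, 09:15-13:20, 15:55-17:45.
Zara free: 08:00-10:45, 11:40-14:35, 16:15-16:40, 17:25-18:00 (invert busy blocks within the working day).
Jonas free: 08:35-14:25, 16:25-17:30.
Viktor free: 08:30-14:55 (invert busy blocks within the working day).
Sven free: 08:40-11:20, 11:30-13:50, 16:35-17:55.
Sam ∩ Zara: 08:05-08:55, 09:15-10:45, 11:40-13:20, 16:15-16:40, 17:25-17:45.
Sam ∩ Zara ∩ Jonas: 08:35-08:55, 09:15-10:45, 11:40-13:20, 16:25-16:40, 17:25-17:30.
Sam ∩ Zara ∩ Jonas ∩ Viktor: 08:35-08:55, 09:15-10:45, 11:40-13:20.
Sam ∩ Zara ∩ Jonas ∩ Viktor ∩ Sven: 08:40-08:55, 09:15-10:45, 11:40-13:20.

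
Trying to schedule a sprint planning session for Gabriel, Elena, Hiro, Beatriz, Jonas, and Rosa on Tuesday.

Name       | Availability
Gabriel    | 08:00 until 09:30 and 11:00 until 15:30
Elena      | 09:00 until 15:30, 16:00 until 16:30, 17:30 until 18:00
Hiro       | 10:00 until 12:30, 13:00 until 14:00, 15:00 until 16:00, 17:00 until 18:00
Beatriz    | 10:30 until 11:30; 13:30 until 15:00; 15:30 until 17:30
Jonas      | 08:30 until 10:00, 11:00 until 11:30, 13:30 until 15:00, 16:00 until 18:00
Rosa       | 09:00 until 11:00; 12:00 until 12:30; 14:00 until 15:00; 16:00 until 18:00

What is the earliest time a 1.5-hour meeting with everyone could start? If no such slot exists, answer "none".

Gabriel ∩ Elena: 09:00-09:30, 11:00-15:30.
Gabriel ∩ Elena ∩ Hiro: 11:00-12:30, 13:00-14:00, 15:00-15:30.
Gabriel ∩ Elena ∩ Hiro ∩ Beatriz: 11:00-11:30, 13:30-14:00.
Gabriel ∩ Elena ∩ Hiro ∩ Beatriz ∩ Jonas: 11:00-11:30, 13:30-14:00.
Gabriel ∩ Elena ∩ Hiro ∩ Beatriz ∩ Jonas ∩ Rosa: ∅.
There is no time when everyone is free.
No common window is at least 90 minutes long.

none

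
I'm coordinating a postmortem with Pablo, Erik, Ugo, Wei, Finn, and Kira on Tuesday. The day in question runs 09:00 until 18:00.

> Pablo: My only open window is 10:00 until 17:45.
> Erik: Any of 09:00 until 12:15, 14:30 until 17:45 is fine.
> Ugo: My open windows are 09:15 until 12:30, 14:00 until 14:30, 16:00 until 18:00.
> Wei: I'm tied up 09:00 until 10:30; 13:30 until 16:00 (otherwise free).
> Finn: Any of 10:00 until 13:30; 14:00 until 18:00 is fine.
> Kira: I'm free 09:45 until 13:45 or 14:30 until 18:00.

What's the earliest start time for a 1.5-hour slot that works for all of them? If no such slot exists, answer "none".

10:30

Pablo free: 10:00-17:45.
Erik free: 09:00-12:15, 14:30-17:45.
Ugo free: 09:15-12:30, 14:00-14:30, 16:00-18:00.
Wei free: 10:30-13:30, 16:00-18:00 (invert busy blocks within the working day).
Finn free: 10:00-13:30, 14:00-18:00.
Kira free: 09:45-13:45, 14:30-18:00.
Pablo ∩ Erik: 10:00-12:15, 14:30-17:45.
Pablo ∩ Erik ∩ Ugo: 10:00-12:15, 16:00-17:45.
Pablo ∩ Erik ∩ Ugo ∩ Wei: 10:30-12:15, 16:00-17:45.
Pablo ∩ Erik ∩ Ugo ∩ Wei ∩ Finn: 10:30-12:15, 16:00-17:45.
Pablo ∩ Erik ∩ Ugo ∩ Wei ∩ Finn ∩ Kira: 10:30-12:15, 16:00-17:45.
So the common availability across everyone is 10:30-12:15, 16:00-17:45.
The first common window of at least 90 minutes is 10:30-12:15, so the earliest start is 10:30.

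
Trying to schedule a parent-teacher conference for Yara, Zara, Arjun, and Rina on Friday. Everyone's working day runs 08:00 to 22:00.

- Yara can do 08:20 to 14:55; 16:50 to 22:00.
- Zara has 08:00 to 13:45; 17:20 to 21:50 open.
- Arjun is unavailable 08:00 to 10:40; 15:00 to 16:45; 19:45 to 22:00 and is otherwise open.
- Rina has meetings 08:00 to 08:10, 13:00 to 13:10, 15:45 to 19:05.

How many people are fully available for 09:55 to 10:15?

Yara free: 08:20-14:55, 16:50-22:00.
Zara free: 08:00-13:45, 17:20-21:50.
Arjun free: 10:40-15:00, 16:45-19:45 (invert busy blocks within the working day).
Rina free: 08:10-13:00, 13:10-15:45, 19:05-22:00 (invert busy blocks within the working day).
Yara, Zara, and Rina can make the full 09:55-10:15 slot — that's 3.

3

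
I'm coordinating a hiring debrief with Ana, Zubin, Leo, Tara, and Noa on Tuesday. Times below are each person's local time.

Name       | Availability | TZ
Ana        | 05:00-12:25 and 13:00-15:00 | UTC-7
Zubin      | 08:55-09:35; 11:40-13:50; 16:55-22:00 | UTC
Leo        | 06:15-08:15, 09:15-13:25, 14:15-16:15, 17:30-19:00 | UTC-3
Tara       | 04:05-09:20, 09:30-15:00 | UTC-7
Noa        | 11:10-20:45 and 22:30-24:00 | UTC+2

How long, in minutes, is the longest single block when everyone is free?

95

Ana in UTC: 12:00-19:25, 20:00-22:00 (add 7h to convert from UTC-7).
Zubin in UTC: 08:55-09:35, 11:40-13:50, 16:55-22:00.
Leo in UTC: 09:15-11:15, 12:15-16:25, 17:15-19:15, 20:30-22:00 (add 3h to convert from UTC-3).
Tara in UTC: 11:05-16:20, 16:30-22:00 (add 7h to convert from UTC-7).
Noa in UTC: 09:10-18:45, 20:30-22:00 (subtract 2h to convert from UTC+2).
Ana ∩ Zubin: 12:00-13:50, 16:55-19:25, 20:00-22:00.
Ana ∩ Zubin ∩ Leo: 12:15-13:50, 17:15-19:15, 20:30-22:00.
Ana ∩ Zubin ∩ Leo ∩ Tara: 12:15-13:50, 17:15-19:15, 20:30-22:00.
Ana ∩ Zubin ∩ Leo ∩ Tara ∩ Noa: 12:15-13:50, 17:15-18:45, 20:30-22:00.
The longest is 12:15-13:50 at 95 minutes.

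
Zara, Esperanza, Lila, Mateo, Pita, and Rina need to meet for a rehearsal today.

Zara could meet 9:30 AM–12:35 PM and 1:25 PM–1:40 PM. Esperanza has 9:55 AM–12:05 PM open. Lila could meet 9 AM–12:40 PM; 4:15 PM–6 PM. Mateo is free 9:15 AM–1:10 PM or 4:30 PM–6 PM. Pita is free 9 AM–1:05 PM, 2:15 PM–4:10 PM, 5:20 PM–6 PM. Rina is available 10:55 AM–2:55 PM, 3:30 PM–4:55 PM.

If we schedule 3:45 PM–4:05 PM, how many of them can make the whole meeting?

2

Pita and Rina can make the full 15:45-16:05 slot — that's 2.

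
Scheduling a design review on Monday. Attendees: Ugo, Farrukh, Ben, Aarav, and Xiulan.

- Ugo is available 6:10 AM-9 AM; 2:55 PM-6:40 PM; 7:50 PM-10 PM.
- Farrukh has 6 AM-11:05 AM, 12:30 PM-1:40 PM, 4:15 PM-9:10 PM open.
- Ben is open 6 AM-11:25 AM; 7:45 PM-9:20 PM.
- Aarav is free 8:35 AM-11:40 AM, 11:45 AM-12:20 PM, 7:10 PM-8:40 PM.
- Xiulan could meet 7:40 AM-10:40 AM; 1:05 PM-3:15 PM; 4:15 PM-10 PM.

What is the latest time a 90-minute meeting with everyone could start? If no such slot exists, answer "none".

Ugo ∩ Farrukh: 06:10-09:00, 16:15-18:40, 19:50-21:10.
Ugo ∩ Farrukh ∩ Ben: 06:10-09:00, 19:50-21:10.
Ugo ∩ Farrukh ∩ Ben ∩ Aarav: 08:35-09:00, 19:50-20:40.
Ugo ∩ Farrukh ∩ Ben ∩ Aarav ∩ Xiulan: 08:35-09:00, 19:50-20:40.
No common window is at least 90 minutes long.

none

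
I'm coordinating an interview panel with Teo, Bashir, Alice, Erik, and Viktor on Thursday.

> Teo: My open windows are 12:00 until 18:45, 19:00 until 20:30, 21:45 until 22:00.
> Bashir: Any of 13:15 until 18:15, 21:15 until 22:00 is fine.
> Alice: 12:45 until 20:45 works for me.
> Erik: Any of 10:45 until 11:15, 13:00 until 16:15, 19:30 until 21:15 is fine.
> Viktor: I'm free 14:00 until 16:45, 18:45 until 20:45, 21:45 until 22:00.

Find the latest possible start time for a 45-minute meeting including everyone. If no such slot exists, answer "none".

Teo ∩ Bashir: 13:15-18:15, 21:45-22:00.
Teo ∩ Bashir ∩ Alice: 13:15-18:15.
Teo ∩ Bashir ∩ Alice ∩ Erik: 13:15-16:15.
Teo ∩ Bashir ∩ Alice ∩ Erik ∩ Viktor: 14:00-16:15.
The last common window of at least 45 minutes is 14:00-16:15; a 45-minute meeting can start as late as 15:30 and still end by 16:15.

15:30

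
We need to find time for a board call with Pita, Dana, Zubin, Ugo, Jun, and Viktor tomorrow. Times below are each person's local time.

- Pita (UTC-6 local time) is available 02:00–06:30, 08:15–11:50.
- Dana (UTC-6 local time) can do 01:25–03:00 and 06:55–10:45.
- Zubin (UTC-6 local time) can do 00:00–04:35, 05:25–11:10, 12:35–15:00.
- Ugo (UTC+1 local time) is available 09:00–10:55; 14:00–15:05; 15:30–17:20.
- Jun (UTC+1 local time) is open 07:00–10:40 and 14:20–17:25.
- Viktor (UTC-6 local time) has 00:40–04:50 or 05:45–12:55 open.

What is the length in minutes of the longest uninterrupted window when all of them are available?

110

Pita in UTC: 08:00-12:30, 14:15-17:50 (add 6h to convert from UTC-6).
Dana in UTC: 07:25-09:00, 12:55-16:45 (add 6h to convert from UTC-6).
Zubin in UTC: 06:00-10:35, 11:25-17:10, 18:35-21:00 (add 6h to convert from UTC-6).
Ugo in UTC: 08:00-09:55, 13:00-14:05, 14:30-16:20 (subtract 1h to convert from UTC+1).
Jun in UTC: 06:00-09:40, 13:20-16:25 (subtract 1h to convert from UTC+1).
Viktor in UTC: 06:40-10:50, 11:45-18:55 (add 6h to convert from UTC-6).
Pita ∩ Dana: 08:00-09:00, 14:15-16:45.
Pita ∩ Dana ∩ Zubin: 08:00-09:00, 14:15-16:45.
Pita ∩ Dana ∩ Zubin ∩ Ugo: 08:00-09:00, 14:30-16:20.
Pita ∩ Dana ∩ Zubin ∩ Ugo ∩ Jun: 08:00-09:00, 14:30-16:20.
Pita ∩ Dana ∩ Zubin ∩ Ugo ∩ Jun ∩ Viktor: 08:00-09:00, 14:30-16:20.
So the common availability across everyone is 08:00-09:00, 14:30-16:20.
The longest is 14:30-16:20 at 110 minutes.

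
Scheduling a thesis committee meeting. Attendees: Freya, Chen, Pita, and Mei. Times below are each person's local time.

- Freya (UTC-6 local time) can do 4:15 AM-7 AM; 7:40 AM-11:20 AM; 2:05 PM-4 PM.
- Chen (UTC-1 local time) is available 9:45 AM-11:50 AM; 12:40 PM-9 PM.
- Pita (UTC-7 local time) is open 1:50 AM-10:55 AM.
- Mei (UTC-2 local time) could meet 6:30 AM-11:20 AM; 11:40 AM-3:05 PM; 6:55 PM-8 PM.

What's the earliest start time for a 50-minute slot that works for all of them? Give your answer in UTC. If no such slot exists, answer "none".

Freya in UTC: 10:15-13:00, 13:40-17:20, 20:05-22:00 (add 6h to convert from UTC-6).
Chen in UTC: 10:45-12:50, 13:40-22:00 (add 1h to convert from UTC-1).
Pita in UTC: 08:50-17:55 (add 7h to convert from UTC-7).
Mei in UTC: 08:30-13:20, 13:40-17:05, 20:55-22:00 (add 2h to convert from UTC-2).
Freya ∩ Chen: 10:45-12:50, 13:40-17:20, 20:05-22:00.
Freya ∩ Chen ∩ Pita: 10:45-12:50, 13:40-17:20.
Freya ∩ Chen ∩ Pita ∩ Mei: 10:45-12:50, 13:40-17:05.
The first common window of at least 50 minutes is 10:45-12:50, so the earliest start is 10:45.

10:45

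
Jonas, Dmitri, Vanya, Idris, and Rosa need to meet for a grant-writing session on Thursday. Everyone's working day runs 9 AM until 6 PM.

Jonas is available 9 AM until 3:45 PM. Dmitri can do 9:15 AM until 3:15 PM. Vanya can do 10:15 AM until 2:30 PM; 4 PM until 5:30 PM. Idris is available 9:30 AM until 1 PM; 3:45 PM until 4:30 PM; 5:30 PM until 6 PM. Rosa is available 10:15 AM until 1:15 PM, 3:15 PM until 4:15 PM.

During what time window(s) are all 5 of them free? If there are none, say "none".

10:15-13:00

Jonas ∩ Dmitri: 09:15-15:15.
Jonas ∩ Dmitri ∩ Vanya: 10:15-14:30.
Jonas ∩ Dmitri ∩ Vanya ∩ Idris: 10:15-13:00.
Jonas ∩ Dmitri ∩ Vanya ∩ Idris ∩ Rosa: 10:15-13:00.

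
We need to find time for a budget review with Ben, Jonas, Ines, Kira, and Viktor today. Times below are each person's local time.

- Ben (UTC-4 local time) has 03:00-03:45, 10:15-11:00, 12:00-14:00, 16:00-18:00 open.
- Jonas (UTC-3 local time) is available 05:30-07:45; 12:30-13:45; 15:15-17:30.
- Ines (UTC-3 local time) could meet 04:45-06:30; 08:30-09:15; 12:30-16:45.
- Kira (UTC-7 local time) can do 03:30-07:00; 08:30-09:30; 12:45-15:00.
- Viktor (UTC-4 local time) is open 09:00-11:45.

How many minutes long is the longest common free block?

0

Ben in UTC: 07:00-07:45, 14:15-15:00, 16:00-18:00, 20:00-22:00 (add 4h to convert from UTC-4).
Jonas in UTC: 08:30-10:45, 15:30-16:45, 18:15-20:30 (add 3h to convert from UTC-3).
Ines in UTC: 07:45-09:30, 11:30-12:15, 15:30-19:45 (add 3h to convert from UTC-3).
Kira in UTC: 10:30-14:00, 15:30-16:30, 19:45-22:00 (add 7h to convert from UTC-7).
Viktor in UTC: 13:00-15:45 (add 4h to convert from UTC-4).
Ben ∩ Jonas: 16:00-16:45, 20:00-20:30.
Ben ∩ Jonas ∩ Ines: 16:00-16:45.
Ben ∩ Jonas ∩ Ines ∩ Kira: 16:00-16:30.
Ben ∩ Jonas ∩ Ines ∩ Kira ∩ Viktor: ∅.
There is no time when everyone is free.
No common window exists, so the longest block is 0 minutes.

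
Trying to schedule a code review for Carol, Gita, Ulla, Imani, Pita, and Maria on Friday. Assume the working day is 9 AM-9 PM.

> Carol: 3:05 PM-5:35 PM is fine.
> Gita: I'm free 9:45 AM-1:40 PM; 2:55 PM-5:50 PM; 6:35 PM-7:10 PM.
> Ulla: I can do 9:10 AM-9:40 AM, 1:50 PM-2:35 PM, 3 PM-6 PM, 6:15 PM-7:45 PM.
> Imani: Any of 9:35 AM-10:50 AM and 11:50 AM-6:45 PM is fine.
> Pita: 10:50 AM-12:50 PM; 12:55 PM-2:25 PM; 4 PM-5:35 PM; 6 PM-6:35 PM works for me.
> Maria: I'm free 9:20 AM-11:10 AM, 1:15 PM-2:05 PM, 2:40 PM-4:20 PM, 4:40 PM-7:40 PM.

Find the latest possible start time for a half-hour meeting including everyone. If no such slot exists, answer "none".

17:05

Carol ∩ Gita: 15:05-17:35.
Carol ∩ Gita ∩ Ulla: 15:05-17:35.
Carol ∩ Gita ∩ Ulla ∩ Imani: 15:05-17:35.
Carol ∩ Gita ∩ Ulla ∩ Imani ∩ Pita: 16:00-17:35.
Carol ∩ Gita ∩ Ulla ∩ Imani ∩ Pita ∩ Maria: 16:00-16:20, 16:40-17:35.
The last common window of at least 30 minutes is 16:40-17:35; a 30-minute meeting can start as late as 17:05 and still end by 17:35.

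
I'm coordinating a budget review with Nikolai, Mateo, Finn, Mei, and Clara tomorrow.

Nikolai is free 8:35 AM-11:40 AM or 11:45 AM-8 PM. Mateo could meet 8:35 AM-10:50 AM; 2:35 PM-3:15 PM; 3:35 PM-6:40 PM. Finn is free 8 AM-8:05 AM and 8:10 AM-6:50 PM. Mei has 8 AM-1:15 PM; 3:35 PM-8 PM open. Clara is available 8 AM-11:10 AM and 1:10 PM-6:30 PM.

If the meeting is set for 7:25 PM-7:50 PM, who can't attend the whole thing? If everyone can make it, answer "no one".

Clara, Finn, Mateo

Nikolai: free for 19:25-19:50. Mateo: not fully free for 19:25-19:50. Finn: not fully free for 19:25-19:50. Mei: free for 19:25-19:50. Clara: not fully free for 19:25-19:50.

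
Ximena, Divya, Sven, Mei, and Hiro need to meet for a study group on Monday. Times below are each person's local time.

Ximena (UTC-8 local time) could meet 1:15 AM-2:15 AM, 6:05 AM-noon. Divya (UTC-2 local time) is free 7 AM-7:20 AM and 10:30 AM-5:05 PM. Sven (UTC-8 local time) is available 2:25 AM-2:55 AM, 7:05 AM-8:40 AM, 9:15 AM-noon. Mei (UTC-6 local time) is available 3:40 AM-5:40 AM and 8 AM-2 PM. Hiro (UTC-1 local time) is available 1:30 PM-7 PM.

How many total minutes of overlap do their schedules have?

Ximena in UTC: 09:15-10:15, 14:05-20:00 (add 8h to convert from UTC-8).
Divya in UTC: 09:00-09:20, 12:30-19:05 (add 2h to convert from UTC-2).
Sven in UTC: 10:25-10:55, 15:05-16:40, 17:15-20:00 (add 8h to convert from UTC-8).
Mei in UTC: 09:40-11:40, 14:00-20:00 (add 6h to convert from UTC-6).
Hiro in UTC: 14:30-20:00 (add 1h to convert from UTC-1).
Ximena ∩ Divya: 09:15-09:20, 14:05-19:05.
Ximena ∩ Divya ∩ Sven: 15:05-16:40, 17:15-19:05.
Ximena ∩ Divya ∩ Sven ∩ Mei: 15:05-16:40, 17:15-19:05.
Ximena ∩ Divya ∩ Sven ∩ Mei ∩ Hiro: 15:05-16:40, 17:15-19:05.
Summing the common windows: 95 + 110 = 205 minutes.

205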